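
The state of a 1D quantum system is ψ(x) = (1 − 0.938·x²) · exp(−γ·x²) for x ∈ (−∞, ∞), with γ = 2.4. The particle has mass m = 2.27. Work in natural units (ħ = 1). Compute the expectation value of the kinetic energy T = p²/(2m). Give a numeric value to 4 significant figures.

T = −(ħ²/2m) d²/dx², so ⟨T⟩ = −(ħ²/2m) ∫ ψ*·ψ'' dx / ∫|ψ|² dx; with m = 2.27.
Expand each integrand as polynomial × e^(−2γx²) and use ∫x^(2j)·e^(−2γx²) dx = (2j−1)!!/(4γ)^j · √(π/(2γ)), odd powers → 0; here √(π/(2γ)) = 0.80901. Differentiate with the product rule, d/dx e^(−γx²) = −2γx·e^(−γx²).
State is unnormalized: ∫|ψ|² dx = 0.67409, and ∫ψ*·(−ħ²/2m · ψ'') dx = 0.53983, so ⟨T⟩ = 0.53983 / 0.67409.
⟨T⟩ = 0.80082.

0.8008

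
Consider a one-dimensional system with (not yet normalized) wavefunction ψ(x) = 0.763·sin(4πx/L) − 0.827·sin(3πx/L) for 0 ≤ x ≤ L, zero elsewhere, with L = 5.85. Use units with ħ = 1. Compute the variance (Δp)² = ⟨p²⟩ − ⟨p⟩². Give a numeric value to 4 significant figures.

Compute ⟨p⟩ and ⟨p²⟩ separately; (Δp)² = ⟨p²⟩ − ⟨p⟩².
d²/dx² sin(jπx/L) = −(jπ/L)²·sin(jπx/L); on 0 ≤ x ≤ L, ∫sin²(jπx/L) dx = L/2 and ∫sin(jπx/L)·sin(lπx/L) dx = 0 for j ≠ l, so only diagonal terms survive in ∫|ψ|² and ∫ψ·ψ″; ∫ψ·ψ′ dx = [ψ²/2] between the walls = 0.
Normalization: ∫|ψ|² dx = 3.7033.
⟨p⟩ = 0.0000 and ⟨p²⟩ = 3.5238.
(Δp)² = 3.5238 − (0.0000)² = 3.5238.

3.524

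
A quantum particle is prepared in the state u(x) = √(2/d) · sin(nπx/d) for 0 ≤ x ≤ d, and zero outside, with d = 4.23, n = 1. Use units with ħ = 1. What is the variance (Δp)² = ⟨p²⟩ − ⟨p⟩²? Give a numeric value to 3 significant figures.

Compute ⟨p⟩ and ⟨p²⟩ separately; (Δp)² = ⟨p²⟩ − ⟨p⟩².
d/dx sin(nπx/d) = (nπ/d)·cos(nπx/d) and d²/dx² sin(nπx/d) = −(nπ/d)²·sin(nπx/d); on 0 ≤ x ≤ d, ∫sin²(nπx/d) dx = d/2 and ∫sin(nπx/d)·cos(nπx/d) dx = 0.
⟨p⟩ = 0.0000 and ⟨p²⟩ = 0.55159.
(Δp)² = 0.55159 − (0.0000)² = 0.55159.

0.552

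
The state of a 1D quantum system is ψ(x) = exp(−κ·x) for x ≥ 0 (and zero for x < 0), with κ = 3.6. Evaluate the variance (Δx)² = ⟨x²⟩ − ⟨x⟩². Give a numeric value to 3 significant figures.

Compute ⟨x⟩ and ⟨x²⟩ separately, then (Δx)² = ⟨x²⟩ − ⟨x⟩².
Every integrand reduces to terms xʲ·e^(−2κx) on [0, ∞); use ∫₀^∞ xʲ·e^(−2κx) dx = j!/(2κ)^(j+1).
Normalization: ∫|ψ|² dx = 0.13889.
⟨x⟩ = 0.13889 and ⟨x²⟩ = 0.038580.
(Δx)² = 0.038580 − (0.13889)² = 0.019290.

0.0193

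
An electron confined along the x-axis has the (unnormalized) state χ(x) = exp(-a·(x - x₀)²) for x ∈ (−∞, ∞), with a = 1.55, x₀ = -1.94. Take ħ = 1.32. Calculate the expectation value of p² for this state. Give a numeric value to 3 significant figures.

p² χ = −ħ² d²χ/dx²; ⟨p²⟩ = −ħ² ∫ χ*·χ'' dx / ∫|χ|² dx.
Gaussian moments (u = x − x₀): ∫u^(2j)·e^(−2au²) du = (2j−1)!!/(4a)^j · √(π/(2a)), odd powers integrate to 0; here √(π/(2a)) = 1.0067. Derivatives: d/dx e^(−au²) = −2au·e^(−au²), d²/dx² e^(−au²) = (4a²u² − 2a)·e^(−au²).
State is unnormalized: ∫|χ|² dx = 1.0067, and ∫χ*·(−ħ² χ'') dx = 2.7188, so ⟨p²⟩ = 2.7188 / 1.0067.
⟨p²⟩ = 2.7007.

2.70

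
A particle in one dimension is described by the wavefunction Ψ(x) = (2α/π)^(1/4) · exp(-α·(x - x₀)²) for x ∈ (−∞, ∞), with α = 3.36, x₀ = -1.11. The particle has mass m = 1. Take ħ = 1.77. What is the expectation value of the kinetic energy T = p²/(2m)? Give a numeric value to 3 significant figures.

5.26

T = −(ħ²/2m) d²/dx², so ⟨T⟩ = −(ħ²/2m) ∫ Ψ*·Ψ'' dx; with m = 1.
Gaussian moments (u = x − x₀): ∫u^(2j)·e^(−2αu²) du = (2j−1)!!/(4α)^j · √(π/(2α)), odd powers integrate to 0; here √(π/(2α)) = 0.68374. Derivatives: d/dx e^(−αu²) = −2αu·e^(−αu²), d²/dx² e^(−αu²) = (4α²u² − 2α)·e^(−αu²).
⟨T⟩ = 5.2633.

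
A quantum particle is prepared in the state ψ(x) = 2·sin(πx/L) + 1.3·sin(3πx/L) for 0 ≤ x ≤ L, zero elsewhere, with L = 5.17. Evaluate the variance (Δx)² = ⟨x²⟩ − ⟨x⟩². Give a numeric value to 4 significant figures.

Compute ⟨x⟩ and ⟨x²⟩ separately, then (Δx)² = ⟨x²⟩ − ⟨x⟩².
On 0 ≤ x ≤ L (j ≠ l): ∫sin²(jπx/L) dx = L/2, ∫sin(jπx/L)·sin(lπx/L) dx = 0; diagonal moments ∫x·sin²(jπx/L) dx = L²/4, ∫x²·sin²(jπx/L) dx = L³·(1/6 − 1/(4j²π²)); cross terms ∫x·sin(jπx/L)·sin(lπx/L) dx = 0 for j + l even and −4jlL²/(π²(j² − l²)²) for j + l odd, ∫x²·sin(jπx/L)·sin(lπx/L) dx = (−1)^(j+l)·4jlL³/(π²(j² − l²)²); higher powers the same way via product-to-sum and parts.
Normalization: ∫|ψ|² dx = 14.709.
⟨x⟩ = 2.5850 and ⟨x²⟩ = 8.8411.
(Δx)² = 8.8411 − (2.5850)² = 2.1589.

2.159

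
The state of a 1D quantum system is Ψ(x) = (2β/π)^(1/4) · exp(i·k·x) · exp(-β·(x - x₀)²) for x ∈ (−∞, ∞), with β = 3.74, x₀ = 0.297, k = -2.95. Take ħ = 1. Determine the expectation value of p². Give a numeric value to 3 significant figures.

12.4

p² Ψ = −ħ² d²Ψ/dx²; ⟨p²⟩ = −ħ² ∫ Ψ*·Ψ'' dx.
Gaussian moments (u = x − x₀): ∫u^(2j)·e^(−2βu²) du = (2j−1)!!/(4β)^j · √(π/(2β)), odd powers integrate to 0; here √(π/(2β)) = 0.64807. Derivatives: Ψ′ = (ik − 2βu)·Ψ, Ψ″ = ((ik − 2βu)² − 2β)·Ψ; the odd-in-u pieces drop out.
⟨p²⟩ = 12.443.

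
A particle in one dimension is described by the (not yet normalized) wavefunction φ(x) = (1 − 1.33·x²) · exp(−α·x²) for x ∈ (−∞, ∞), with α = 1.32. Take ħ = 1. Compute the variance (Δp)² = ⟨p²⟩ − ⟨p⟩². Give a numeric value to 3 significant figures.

3.75

Compute ⟨p⟩ and ⟨p²⟩ separately; (Δp)² = ⟨p²⟩ − ⟨p⟩².
Expand each integrand as polynomial × e^(−2αx²) and use ∫x^(2j)·e^(−2αx²) dx = (2j−1)!!/(4α)^j · √(π/(2α)), odd powers → 0; here √(π/(2α)) = 1.0909. Differentiate with the product rule, d/dx e^(−αx²) = −2αx·e^(−αx²).
Normalization: ∫|φ|² dx = 0.74895.
⟨p⟩ = 0.0000 and ⟨p²⟩ = 3.7451.
(Δp)² = 3.7451 − (0.0000)² = 3.7451.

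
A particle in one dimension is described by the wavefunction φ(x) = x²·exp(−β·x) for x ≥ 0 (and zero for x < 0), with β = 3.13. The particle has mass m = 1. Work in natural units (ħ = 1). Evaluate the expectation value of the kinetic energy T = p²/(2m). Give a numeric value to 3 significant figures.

1.63

T = −(ħ²/2m) d²/dx², so ⟨T⟩ = −(ħ²/2m) ∫ φ*·φ'' dx / ∫|φ|² dx; with m = 1.
Differentiate x²·exp(−β·x) with the product rule; every integrand then reduces to terms xʲ·e^(−2βx) on [0, ∞), with ∫₀^∞ xʲ·e^(−2βx) dx = j!/(2β)^(j+1).
State is unnormalized: ∫|φ|² dx = 0.0024965, and ∫φ*·(−ħ²/2m · φ'') dx = 0.0040764, so ⟨T⟩ = 0.0040764 / 0.0024965.
⟨T⟩ = 1.6328.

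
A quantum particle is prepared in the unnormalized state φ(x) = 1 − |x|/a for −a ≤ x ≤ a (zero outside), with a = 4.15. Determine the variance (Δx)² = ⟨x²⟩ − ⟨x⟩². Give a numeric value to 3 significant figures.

Compute ⟨x⟩ and ⟨x²⟩ separately, then (Δx)² = ⟨x²⟩ − ⟨x⟩².
φ is even, so ∫ over [−a, a] = 2∫₀ᵃ with φ = 1 − x/a there: ∫₀ᵃ (1 − x/a)² dx = a/3, ∫₀ᵃ x²(1 − x/a)² dx = a³/30, ∫₀ᵃ x⁴(1 − x/a)² dx = a⁵/105.
Normalization: ∫|φ|² dx = 2.7667.
⟨x⟩ = 0.0000 and ⟨x²⟩ = 1.7223.
(Δx)² = 1.7223 − (0.0000)² = 1.7223.

1.72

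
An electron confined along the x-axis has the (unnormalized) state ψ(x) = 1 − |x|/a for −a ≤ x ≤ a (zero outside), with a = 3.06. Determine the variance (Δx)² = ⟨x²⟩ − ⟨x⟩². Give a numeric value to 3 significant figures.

0.936

Compute ⟨x⟩ and ⟨x²⟩ separately, then (Δx)² = ⟨x²⟩ − ⟨x⟩².
ψ is even, so ∫ over [−a, a] = 2∫₀ᵃ with ψ = 1 − x/a there: ∫₀ᵃ (1 − x/a)² dx = a/3, ∫₀ᵃ x²(1 − x/a)² dx = a³/30, ∫₀ᵃ x⁴(1 − x/a)² dx = a⁵/105.
Normalization: ∫|ψ|² dx = 2.0400.
⟨x⟩ = 0.0000 and ⟨x²⟩ = 0.93636.
(Δx)² = 0.93636 − (0.0000)² = 0.93636.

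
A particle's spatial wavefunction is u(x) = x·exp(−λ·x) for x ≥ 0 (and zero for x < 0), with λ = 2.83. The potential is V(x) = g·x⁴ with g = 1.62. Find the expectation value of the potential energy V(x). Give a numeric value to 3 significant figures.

⟨V⟩ = ∫ V(x)·|u|² dx / ∫|u|² dx.
Every integrand reduces to terms xʲ·e^(−2λx) on [0, ∞); use ∫₀^∞ xʲ·e^(−2λx) dx = j!/(2λ)^(j+1).
State is unnormalized: ∫|u|² dx = 0.011030, and ∫u*·V(x)·u dx = 0.0062681, so ⟨V⟩ = 0.0062681 / 0.011030.
⟨V⟩ = 0.56827.

0.568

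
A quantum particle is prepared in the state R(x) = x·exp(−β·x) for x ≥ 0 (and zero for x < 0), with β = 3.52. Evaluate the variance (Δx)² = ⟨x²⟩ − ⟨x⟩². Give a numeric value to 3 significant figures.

0.0605

Compute ⟨x⟩ and ⟨x²⟩ separately, then (Δx)² = ⟨x²⟩ − ⟨x⟩².
Every integrand reduces to terms xʲ·e^(−2βx) on [0, ∞); use ∫₀^∞ xʲ·e^(−2βx) dx = j!/(2β)^(j+1).
Normalization: ∫|R|² dx = 0.0057321.
⟨x⟩ = 0.42614 and ⟨x²⟩ = 0.24212.
(Δx)² = 0.24212 − (0.42614)² = 0.060531.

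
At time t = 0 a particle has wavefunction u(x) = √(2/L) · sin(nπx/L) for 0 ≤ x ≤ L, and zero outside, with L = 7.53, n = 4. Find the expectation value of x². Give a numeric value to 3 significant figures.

18.7

⟨x²⟩ = ∫ x²·|u|² dx (integrals over the domain).
With sin²θ = (1 − cos2θ)/2 on 0 ≤ x ≤ L: ∫sin²(nπx/L) dx = L/2, ∫x·sin²(nπx/L) dx = L²/4, ∫x²·sin²(nπx/L) dx = L³·(1/6 − 1/(4n²π²)); higher powers xᵏ the same way, integrating xᵏ·cos(2nπx/L) by parts.
⟨x²⟩ = 18.721.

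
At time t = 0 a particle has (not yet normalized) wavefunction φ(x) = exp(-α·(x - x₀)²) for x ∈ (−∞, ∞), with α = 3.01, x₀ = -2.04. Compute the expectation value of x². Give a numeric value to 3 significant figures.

4.24

⟨x²⟩ = ∫ x²·|φ|² dx / ∫|φ|² dx (integrals over the domain).
Gaussian moments (u = x − x₀): ∫u^(2j)·e^(−2αu²) du = (2j−1)!!/(4α)^j · √(π/(2α)), odd powers integrate to 0; here √(π/(2α)) = 0.72240.
State is unnormalized: ∫|φ|² dx = 0.72240, and ∫φ*·x²·φ dx = 3.0663, so ⟨x²⟩ = 3.0663 / 0.72240.
⟨x²⟩ = 4.2447.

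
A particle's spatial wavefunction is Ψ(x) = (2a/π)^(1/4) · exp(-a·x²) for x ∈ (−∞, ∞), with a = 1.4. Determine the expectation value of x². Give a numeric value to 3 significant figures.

0.179

⟨x²⟩ = ∫ x²·|Ψ|² dx (integrals over the domain).
Gaussian moments: ∫x^(2j)·e^(−2ax²) dx = (2j−1)!!/(4a)^j · √(π/(2a)), odd powers integrate to 0; here √(π/(2a)) = 1.0592.
⟨x²⟩ = 0.17857.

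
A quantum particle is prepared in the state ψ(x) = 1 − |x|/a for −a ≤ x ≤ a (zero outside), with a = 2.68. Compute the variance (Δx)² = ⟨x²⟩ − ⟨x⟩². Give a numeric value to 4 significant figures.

Compute ⟨x⟩ and ⟨x²⟩ separately, then (Δx)² = ⟨x²⟩ − ⟨x⟩².
ψ is even, so ∫ over [−a, a] = 2∫₀ᵃ with ψ = 1 − x/a there: ∫₀ᵃ (1 − x/a)² dx = a/3, ∫₀ᵃ x²(1 − x/a)² dx = a³/30, ∫₀ᵃ x⁴(1 − x/a)² dx = a⁵/105.
Normalization: ∫|ψ|² dx = 1.7867.
⟨x⟩ = 0.0000 and ⟨x²⟩ = 0.71824.
(Δx)² = 0.71824 − (0.0000)² = 0.71824.

0.7182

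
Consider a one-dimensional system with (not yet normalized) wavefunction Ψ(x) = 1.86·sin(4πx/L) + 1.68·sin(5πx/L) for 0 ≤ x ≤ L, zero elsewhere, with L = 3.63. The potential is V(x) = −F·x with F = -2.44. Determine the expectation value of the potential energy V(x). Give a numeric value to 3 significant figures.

⟨V⟩ = ∫ V(x)·|Ψ|² dx / ∫|Ψ|² dx.
On 0 ≤ x ≤ L (j ≠ l): ∫sin²(jπx/L) dx = L/2, ∫sin(jπx/L)·sin(lπx/L) dx = 0; diagonal moments ∫x·sin²(jπx/L) dx = L²/4, ∫x²·sin²(jπx/L) dx = L³·(1/6 − 1/(4j²π²)); cross terms ∫x·sin(jπx/L)·sin(lπx/L) dx = 0 for j + l even and −4jlL²/(π²(j² − l²)²) for j + l odd, ∫x²·sin(jπx/L)·sin(lπx/L) dx = (−1)^(j+l)·4jlL³/(π²(j² − l²)²); higher powers the same way via product-to-sum and parts.
State is unnormalized: ∫|Ψ|² dx = 11.402, and ∫Ψ*·V(x)·Ψ dx = 30.387, so ⟨V⟩ = 30.387 / 11.402.
⟨V⟩ = 2.6651.

2.67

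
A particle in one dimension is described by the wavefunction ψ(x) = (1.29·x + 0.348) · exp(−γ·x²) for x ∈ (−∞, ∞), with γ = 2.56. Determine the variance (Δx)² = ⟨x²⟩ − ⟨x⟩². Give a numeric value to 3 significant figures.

0.114

Compute ⟨x⟩ and ⟨x²⟩ separately, then (Δx)² = ⟨x²⟩ − ⟨x⟩².
Expand each integrand as polynomial × e^(−2γx²) and use ∫x^(2j)·e^(−2γx²) dx = (2j−1)!!/(4γ)^j · √(π/(2γ)), odd powers → 0; here √(π/(2γ)) = 0.78332.
Normalization: ∫|ψ|² dx = 0.22216.
⟨x⟩ = 0.30915 and ⟨x²⟩ = 0.20957.
(Δx)² = 0.20957 − (0.30915)² = 0.11399.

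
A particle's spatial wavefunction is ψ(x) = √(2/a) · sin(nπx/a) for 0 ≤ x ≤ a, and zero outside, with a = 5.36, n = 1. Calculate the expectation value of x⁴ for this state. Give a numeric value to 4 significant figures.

⟨x⁴⟩ = ∫ x⁴·|ψ|² dx (integrals over the domain).
With sin²θ = (1 − cos2θ)/2 on 0 ≤ x ≤ a: ∫sin²(nπx/a) dx = a/2, ∫x·sin²(nπx/a) dx = a²/4, ∫x²·sin²(nπx/a) dx = a³·(1/6 − 1/(4n²π²)); higher powers xᵏ the same way, integrating xᵏ·cos(2nπx/a) by parts.
⟨x⁴⟩ = 94.159.

94.16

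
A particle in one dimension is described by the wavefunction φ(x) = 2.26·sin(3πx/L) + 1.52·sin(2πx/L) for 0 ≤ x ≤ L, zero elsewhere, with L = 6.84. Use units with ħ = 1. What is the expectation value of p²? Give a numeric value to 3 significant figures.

1.57

p² φ = −ħ² d²φ/dx²; ⟨p²⟩ = −ħ² ∫ φ*·φ'' dx / ∫|φ|² dx.
d²/dx² sin(jπx/L) = −(jπ/L)²·sin(jπx/L); on 0 ≤ x ≤ L, ∫sin²(jπx/L) dx = L/2 and ∫sin(jπx/L)·sin(lπx/L) dx = 0 for j ≠ l, so only diagonal terms survive in ∫|φ|² and ∫φ·φ″; ∫φ·φ′ dx = [φ²/2] between the walls = 0.
State is unnormalized: ∫|φ|² dx = 25.370, and ∫φ*·(−ħ² φ'') dx = 39.832, so ⟨p²⟩ = 39.832 / 25.370.
⟨p²⟩ = 1.5701.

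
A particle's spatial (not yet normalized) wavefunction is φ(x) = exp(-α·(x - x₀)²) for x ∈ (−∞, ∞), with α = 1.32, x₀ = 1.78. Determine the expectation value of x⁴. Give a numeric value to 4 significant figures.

⟨x⁴⟩ = ∫ x⁴·|φ|² dx / ∫|φ|² dx (integrals over the domain).
Gaussian moments (u = x − x₀): ∫u^(2j)·e^(−2αu²) du = (2j−1)!!/(4α)^j · √(π/(2α)), odd powers integrate to 0; here √(π/(2α)) = 1.0909.
State is unnormalized: ∫|φ|² dx = 1.0909, and ∫φ*·x⁴·φ dx = 14.996, so ⟨x⁴⟩ = 14.996 / 1.0909.
⟨x⁴⟩ = 13.747.

13.75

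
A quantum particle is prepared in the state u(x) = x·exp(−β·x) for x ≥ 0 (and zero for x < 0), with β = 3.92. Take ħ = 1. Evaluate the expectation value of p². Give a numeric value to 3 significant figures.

15.4

p² u = −ħ² d²u/dx²; ⟨p²⟩ = −ħ² ∫ u*·u'' dx / ∫|u|² dx.
Differentiate x·exp(−β·x) with the product rule; every integrand then reduces to terms xʲ·e^(−2βx) on [0, ∞), with ∫₀^∞ xʲ·e^(−2βx) dx = j!/(2β)^(j+1).
State is unnormalized: ∫|u|² dx = 0.0041503, and ∫u*·(−ħ² u'') dx = 0.063776, so ⟨p²⟩ = 0.063776 / 0.0041503.
⟨p²⟩ = 15.366.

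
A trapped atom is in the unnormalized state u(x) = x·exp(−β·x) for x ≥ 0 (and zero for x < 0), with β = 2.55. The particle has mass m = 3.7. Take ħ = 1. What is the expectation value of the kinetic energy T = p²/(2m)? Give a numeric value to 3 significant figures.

0.879

T = −(ħ²/2m) d²/dx², so ⟨T⟩ = −(ħ²/2m) ∫ u*·u'' dx / ∫|u|² dx; with m = 3.7.
Differentiate x·exp(−β·x) with the product rule; every integrand then reduces to terms xʲ·e^(−2βx) on [0, ∞), with ∫₀^∞ xʲ·e^(−2βx) dx = j!/(2β)^(j+1).
State is unnormalized: ∫|u|² dx = 0.015077, and ∫u*·(−ħ²/2m · u'') dx = 0.013249, so ⟨T⟩ = 0.013249 / 0.015077.
⟨T⟩ = 0.87872.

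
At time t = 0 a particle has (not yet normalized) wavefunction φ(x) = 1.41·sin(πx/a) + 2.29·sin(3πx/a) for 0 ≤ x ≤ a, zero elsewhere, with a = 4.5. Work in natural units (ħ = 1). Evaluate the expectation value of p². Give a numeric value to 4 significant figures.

p² φ = −ħ² d²φ/dx²; ⟨p²⟩ = −ħ² ∫ φ*·φ'' dx / ∫|φ|² dx.
d²/dx² sin(jπx/a) = −(jπ/a)²·sin(jπx/a); on 0 ≤ x ≤ a, ∫sin²(jπx/a) dx = a/2 and ∫sin(jπx/a)·sin(lπx/a) dx = 0 for j ≠ l, so only diagonal terms survive in ∫|φ|² and ∫φ·φ″; ∫φ·φ′ dx = [φ²/2] between the walls = 0.
State is unnormalized: ∫|φ|² dx = 16.272, and ∫φ*·(−ħ² φ'') dx = 53.937, so ⟨p²⟩ = 53.937 / 16.272.
⟨p²⟩ = 3.3146.

3.315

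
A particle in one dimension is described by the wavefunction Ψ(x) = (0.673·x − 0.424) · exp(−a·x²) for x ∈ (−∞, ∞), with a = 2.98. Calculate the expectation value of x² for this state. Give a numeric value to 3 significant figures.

⟨x²⟩ = ∫ x²·|Ψ|² dx / ∫|Ψ|² dx (integrals over the domain).
Expand each integrand as polynomial × e^(−2ax²) and use ∫x^(2j)·e^(−2ax²) dx = (2j−1)!!/(4a)^j · √(π/(2a)), odd powers → 0; here √(π/(2a)) = 0.72603.
State is unnormalized: ∫|Ψ|² dx = 0.15811, and ∫Ψ*·x²·Ψ dx = 0.017893, so ⟨x²⟩ = 0.017893 / 0.15811.
⟨x²⟩ = 0.11317.

0.113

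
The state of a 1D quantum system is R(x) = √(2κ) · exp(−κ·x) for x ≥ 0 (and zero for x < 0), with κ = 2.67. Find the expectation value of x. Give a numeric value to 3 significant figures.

0.187

⟨x⟩ = ∫ x·|R|² dx (integrals over the domain).
Every integrand reduces to terms xʲ·e^(−2κx) on [0, ∞); use ∫₀^∞ xʲ·e^(−2κx) dx = j!/(2κ)^(j+1).
⟨x⟩ = 0.18727.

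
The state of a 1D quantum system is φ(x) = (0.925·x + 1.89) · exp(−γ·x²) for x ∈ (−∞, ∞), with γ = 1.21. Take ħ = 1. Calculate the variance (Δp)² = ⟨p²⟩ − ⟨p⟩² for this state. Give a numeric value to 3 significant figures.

1.32

Compute ⟨p⟩ and ⟨p²⟩ separately; (Δp)² = ⟨p²⟩ − ⟨p⟩².
Expand each integrand as polynomial × e^(−2γx²) and use ∫x^(2j)·e^(−2γx²) dx = (2j−1)!!/(4γ)^j · √(π/(2γ)), odd powers → 0; here √(π/(2γ)) = 1.1394. Differentiate with the product rule, d/dx e^(−γx²) = −2γx·e^(−γx²).
Normalization: ∫|φ|² dx = 4.2714.
⟨p⟩ = 0.0000 and ⟨p²⟩ = 1.3241.
(Δp)² = 1.3241 − (0.0000)² = 1.3241.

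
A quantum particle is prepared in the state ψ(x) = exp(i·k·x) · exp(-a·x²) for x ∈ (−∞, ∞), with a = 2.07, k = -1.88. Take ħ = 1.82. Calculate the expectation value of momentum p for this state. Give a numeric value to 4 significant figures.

-3.422

p ψ = −iħ dψ/dx; then ⟨p⟩ = ∫ ψ*·(pψ) dx / ∫|ψ|² dx.
Gaussian moments: ∫x^(2j)·e^(−2ax²) dx = (2j−1)!!/(4a)^j · √(π/(2a)), odd powers integrate to 0; here √(π/(2a)) = 0.87111. Derivatives: ψ′ = (ik − 2ax)·ψ, ψ″ = ((ik − 2ax)² − 2a)·ψ; the odd-in-x pieces drop out.
State is unnormalized: ∫|ψ|² dx = 0.87111, and ∫ψ*·(−iħ ψ') dx = -2.9806, so ⟨p⟩ = -2.9806 / 0.87111.
⟨p⟩ = -3.4216.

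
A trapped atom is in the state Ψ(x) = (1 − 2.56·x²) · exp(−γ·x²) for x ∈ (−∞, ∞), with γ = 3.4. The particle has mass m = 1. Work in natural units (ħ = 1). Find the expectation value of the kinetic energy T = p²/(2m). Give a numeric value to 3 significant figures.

T = −(ħ²/2m) d²/dx², so ⟨T⟩ = −(ħ²/2m) ∫ Ψ*·Ψ'' dx / ∫|Ψ|² dx; with m = 1.
Expand each integrand as polynomial × e^(−2γx²) and use ∫x^(2j)·e^(−2γx²) dx = (2j−1)!!/(4γ)^j · √(π/(2γ)), odd powers → 0; here √(π/(2γ)) = 0.67971. Differentiate with the product rule, d/dx e^(−γx²) = −2γx·e^(−γx²).
State is unnormalized: ∫|Ψ|² dx = 0.49607, and ∫Ψ*·(−ħ²/2m · Ψ'') dx = 1.8771, so ⟨T⟩ = 1.8771 / 0.49607.
⟨T⟩ = 3.7840.

3.78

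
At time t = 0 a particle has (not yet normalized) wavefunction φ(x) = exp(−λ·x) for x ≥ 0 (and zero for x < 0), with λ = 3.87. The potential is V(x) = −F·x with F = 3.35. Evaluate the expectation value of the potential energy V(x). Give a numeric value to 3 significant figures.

⟨V⟩ = ∫ V(x)·|φ|² dx / ∫|φ|² dx.
Every integrand reduces to terms xʲ·e^(−2λx) on [0, ∞); use ∫₀^∞ xʲ·e^(−2λx) dx = j!/(2λ)^(j+1).
State is unnormalized: ∫|φ|² dx = 0.12920, and ∫φ*·V(x)·φ dx = -0.055919, so ⟨V⟩ = -0.055919 / 0.12920.
⟨V⟩ = -0.43282.

-0.433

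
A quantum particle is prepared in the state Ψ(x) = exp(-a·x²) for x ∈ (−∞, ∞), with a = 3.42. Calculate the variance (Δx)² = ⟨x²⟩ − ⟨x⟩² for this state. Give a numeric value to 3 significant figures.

Compute ⟨x⟩ and ⟨x²⟩ separately, then (Δx)² = ⟨x²⟩ − ⟨x⟩².
Gaussian moments: ∫x^(2j)·e^(−2ax²) dx = (2j−1)!!/(4a)^j · √(π/(2a)), odd powers integrate to 0; here √(π/(2a)) = 0.67771.
Normalization: ∫|Ψ|² dx = 0.67771.
⟨x⟩ = 0.0000 and ⟨x²⟩ = 0.073099.
(Δx)² = 0.073099 − (0.0000)² = 0.073099.

0.0731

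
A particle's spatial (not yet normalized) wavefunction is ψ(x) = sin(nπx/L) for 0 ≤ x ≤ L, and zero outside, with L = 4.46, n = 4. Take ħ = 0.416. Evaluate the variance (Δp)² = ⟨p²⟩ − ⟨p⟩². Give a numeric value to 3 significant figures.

Compute ⟨p⟩ and ⟨p²⟩ separately; (Δp)² = ⟨p²⟩ − ⟨p⟩².
d/dx sin(nπx/L) = (nπ/L)·cos(nπx/L) and d²/dx² sin(nπx/L) = −(nπ/L)²·sin(nπx/L); on 0 ≤ x ≤ L, ∫sin²(nπx/L) dx = L/2 and ∫sin(nπx/L)·cos(nπx/L) dx = 0.
Normalization: ∫|ψ|² dx = 2.2300.
⟨p⟩ = 0.0000 and ⟨p²⟩ = 1.3738.
(Δp)² = 1.3738 − (0.0000)² = 1.3738.

1.37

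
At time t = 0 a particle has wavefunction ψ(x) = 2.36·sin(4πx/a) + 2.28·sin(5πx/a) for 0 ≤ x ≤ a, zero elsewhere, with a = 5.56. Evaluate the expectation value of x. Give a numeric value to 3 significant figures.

1.67

⟨x⟩ = ∫ x·|ψ|² dx / ∫|ψ|² dx (integrals over the domain).
On 0 ≤ x ≤ a (j ≠ l): ∫sin²(jπx/a) dx = a/2, ∫sin(jπx/a)·sin(lπx/a) dx = 0; diagonal moments ∫x·sin²(jπx/a) dx = a²/4, ∫x²·sin²(jπx/a) dx = a³·(1/6 − 1/(4j²π²)); cross terms ∫x·sin(jπx/a)·sin(lπx/a) dx = 0 for j + l even and −4jla²/(π²(j² − l²)²) for j + l odd, ∫x²·sin(jπx/a)·sin(lπx/a) dx = (−1)^(j+l)·4jla³/(π²(j² − l²)²); higher powers the same way via product-to-sum and parts.
State is unnormalized: ∫|ψ|² dx = 29.935, and ∫ψ*·x·ψ dx = 49.928, so ⟨x⟩ = 49.928 / 29.935.
⟨x⟩ = 1.6679.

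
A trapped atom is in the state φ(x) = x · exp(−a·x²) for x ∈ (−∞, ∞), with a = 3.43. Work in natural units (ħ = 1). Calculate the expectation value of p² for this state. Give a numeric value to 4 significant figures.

p² φ = −ħ² d²φ/dx²; ⟨p²⟩ = −ħ² ∫ φ*·φ'' dx / ∫|φ|² dx.
Expand each integrand as polynomial × e^(−2ax²) and use ∫x^(2j)·e^(−2ax²) dx = (2j−1)!!/(4a)^j · √(π/(2a)), odd powers → 0; here √(π/(2a)) = 0.67673. Differentiate with the product rule, d/dx e^(−ax²) = −2ax·e^(−ax²).
State is unnormalized: ∫|φ|² dx = 0.049324, and ∫φ*·(−ħ² φ'') dx = 0.50754, so ⟨p²⟩ = 0.50754 / 0.049324.
⟨p²⟩ = 10.290.

10.29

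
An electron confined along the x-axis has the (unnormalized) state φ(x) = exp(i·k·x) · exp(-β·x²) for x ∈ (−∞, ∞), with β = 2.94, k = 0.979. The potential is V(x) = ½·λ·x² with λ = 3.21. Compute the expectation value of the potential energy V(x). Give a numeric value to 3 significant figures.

0.136

⟨V⟩ = ∫ V(x)·|φ|² dx / ∫|φ|² dx.
Gaussian moments: ∫x^(2j)·e^(−2βx²) dx = (2j−1)!!/(4β)^j · √(π/(2β)), odd powers integrate to 0; here √(π/(2β)) = 0.73095.
State is unnormalized: ∫|φ|² dx = 0.73095, and ∫φ*·V(x)·φ dx = 0.099759, so ⟨V⟩ = 0.099759 / 0.73095.
⟨V⟩ = 0.13648.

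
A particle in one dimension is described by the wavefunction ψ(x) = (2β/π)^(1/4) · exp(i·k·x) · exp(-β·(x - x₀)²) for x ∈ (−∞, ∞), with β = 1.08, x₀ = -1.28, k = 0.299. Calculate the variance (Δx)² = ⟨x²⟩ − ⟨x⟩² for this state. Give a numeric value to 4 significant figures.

0.2315

Compute ⟨x⟩ and ⟨x²⟩ separately, then (Δx)² = ⟨x²⟩ − ⟨x⟩².
Gaussian moments (u = x − x₀): ∫u^(2j)·e^(−2βu²) du = (2j−1)!!/(4β)^j · √(π/(2β)), odd powers integrate to 0; here √(π/(2β)) = 1.2060.
⟨x⟩ = -1.2800 and ⟨x²⟩ = 1.8699.
(Δx)² = 1.8699 − (-1.2800)² = 0.23148.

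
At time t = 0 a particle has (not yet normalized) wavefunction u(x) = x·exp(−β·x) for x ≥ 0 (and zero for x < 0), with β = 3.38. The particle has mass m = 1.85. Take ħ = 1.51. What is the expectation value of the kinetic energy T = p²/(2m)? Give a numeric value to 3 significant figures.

T = −(ħ²/2m) d²/dx², so ⟨T⟩ = −(ħ²/2m) ∫ u*·u'' dx / ∫|u|² dx; with m = 1.85.
Differentiate x·exp(−β·x) with the product rule; every integrand then reduces to terms xʲ·e^(−2βx) on [0, ∞), with ∫₀^∞ xʲ·e^(−2βx) dx = j!/(2β)^(j+1).
State is unnormalized: ∫|u|² dx = 0.0064743, and ∫u*·(−ħ²/2m · u'') dx = 0.045580, so ⟨T⟩ = 0.045580 / 0.0064743.
⟨T⟩ = 7.0402.

7.04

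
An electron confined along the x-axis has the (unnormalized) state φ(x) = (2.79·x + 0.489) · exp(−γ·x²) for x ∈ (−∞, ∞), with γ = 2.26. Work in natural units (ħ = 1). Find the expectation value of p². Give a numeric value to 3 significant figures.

5.80

p² φ = −ħ² d²φ/dx²; ⟨p²⟩ = −ħ² ∫ φ*·φ'' dx / ∫|φ|² dx.
Expand each integrand as polynomial × e^(−2γx²) and use ∫x^(2j)·e^(−2γx²) dx = (2j−1)!!/(4γ)^j · √(π/(2γ)), odd powers → 0; here √(π/(2γ)) = 0.83369. Differentiate with the product rule, d/dx e^(−γx²) = −2γx·e^(−γx²).
State is unnormalized: ∫|φ|² dx = 0.91722, and ∫φ*·(−ħ² φ'') dx = 5.3177, so ⟨p²⟩ = 5.3177 / 0.91722.
⟨p²⟩ = 5.7976.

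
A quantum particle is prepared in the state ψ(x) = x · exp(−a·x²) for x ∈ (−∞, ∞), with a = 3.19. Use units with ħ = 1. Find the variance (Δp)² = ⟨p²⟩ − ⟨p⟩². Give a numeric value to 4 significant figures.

Compute ⟨p⟩ and ⟨p²⟩ separately; (Δp)² = ⟨p²⟩ − ⟨p⟩².
Expand each integrand as polynomial × e^(−2ax²) and use ∫x^(2j)·e^(−2ax²) dx = (2j−1)!!/(4a)^j · √(π/(2a)), odd powers → 0; here √(π/(2a)) = 0.70172. Differentiate with the product rule, d/dx e^(−ax²) = −2ax·e^(−ax²).
Normalization: ∫|ψ|² dx = 0.054994.
⟨p⟩ = 0.0000 and ⟨p²⟩ = 9.5700.
(Δp)² = 9.5700 − (0.0000)² = 9.5700.

9.570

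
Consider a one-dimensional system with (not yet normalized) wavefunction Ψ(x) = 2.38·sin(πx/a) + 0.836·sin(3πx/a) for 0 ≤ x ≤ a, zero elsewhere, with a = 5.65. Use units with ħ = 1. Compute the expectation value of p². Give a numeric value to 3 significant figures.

p² Ψ = −ħ² d²Ψ/dx²; ⟨p²⟩ = −ħ² ∫ Ψ*·Ψ'' dx / ∫|Ψ|² dx.
d²/dx² sin(jπx/a) = −(jπ/a)²·sin(jπx/a); on 0 ≤ x ≤ a, ∫sin²(jπx/a) dx = a/2 and ∫sin(jπx/a)·sin(lπx/a) dx = 0 for j ≠ l, so only diagonal terms survive in ∫|Ψ|² and ∫Ψ·Ψ″; ∫Ψ·Ψ′ dx = [Ψ²/2] between the walls = 0.
State is unnormalized: ∫|Ψ|² dx = 17.976, and ∫Ψ*·(−ħ² Ψ'') dx = 10.441, so ⟨p²⟩ = 10.441 / 17.976.
⟨p²⟩ = 0.58083.

0.581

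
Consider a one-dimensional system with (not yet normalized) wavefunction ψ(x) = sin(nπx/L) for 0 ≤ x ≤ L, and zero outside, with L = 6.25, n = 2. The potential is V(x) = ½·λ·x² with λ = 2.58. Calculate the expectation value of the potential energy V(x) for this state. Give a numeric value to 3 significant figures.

⟨V⟩ = ∫ V(x)·|ψ|² dx / ∫|ψ|² dx.
With sin²θ = (1 − cos2θ)/2 on 0 ≤ x ≤ L: ∫sin²(nπx/L) dx = L/2, ∫x·sin²(nπx/L) dx = L²/4, ∫x²·sin²(nπx/L) dx = L³·(1/6 − 1/(4n²π²)); higher powers xᵏ the same way, integrating xᵏ·cos(2nπx/L) by parts.
State is unnormalized: ∫|ψ|² dx = 3.1250, and ∫ψ*·V(x)·ψ dx = 50.496, so ⟨V⟩ = 50.496 / 3.1250.
⟨V⟩ = 16.159.

16.2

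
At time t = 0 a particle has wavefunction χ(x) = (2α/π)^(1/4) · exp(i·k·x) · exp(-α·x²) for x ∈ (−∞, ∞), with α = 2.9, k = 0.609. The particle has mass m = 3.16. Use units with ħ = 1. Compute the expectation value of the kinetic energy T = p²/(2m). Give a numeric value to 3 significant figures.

T = −(ħ²/2m) d²/dx², so ⟨T⟩ = −(ħ²/2m) ∫ χ*·χ'' dx; with m = 3.16.
Gaussian moments: ∫x^(2j)·e^(−2αx²) dx = (2j−1)!!/(4α)^j · √(π/(2α)), odd powers integrate to 0; here √(π/(2α)) = 0.73597. Derivatives: χ′ = (ik − 2αx)·χ, χ″ = ((ik − 2αx)² − 2α)·χ; the odd-in-x pieces drop out.
⟨T⟩ = 0.51754.

0.518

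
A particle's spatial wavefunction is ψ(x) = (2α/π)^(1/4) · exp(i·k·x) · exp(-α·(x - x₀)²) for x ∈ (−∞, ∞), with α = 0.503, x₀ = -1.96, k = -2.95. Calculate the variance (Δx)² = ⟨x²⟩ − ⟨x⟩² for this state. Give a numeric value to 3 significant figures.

0.497

Compute ⟨x⟩ and ⟨x²⟩ separately, then (Δx)² = ⟨x²⟩ − ⟨x⟩².
Gaussian moments (u = x − x₀): ∫u^(2j)·e^(−2αu²) du = (2j−1)!!/(4α)^j · √(π/(2α)), odd powers integrate to 0; here √(π/(2α)) = 1.7672.
⟨x⟩ = -1.9600 and ⟨x²⟩ = 4.3386.
(Δx)² = 4.3386 − (-1.9600)² = 0.49702.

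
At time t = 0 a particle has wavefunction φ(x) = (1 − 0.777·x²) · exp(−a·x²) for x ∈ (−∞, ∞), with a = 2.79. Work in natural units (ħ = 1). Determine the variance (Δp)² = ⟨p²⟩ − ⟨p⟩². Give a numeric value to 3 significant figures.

3.74

Compute ⟨p⟩ and ⟨p²⟩ separately; (Δp)² = ⟨p²⟩ − ⟨p⟩².
Expand each integrand as polynomial × e^(−2ax²) and use ∫x^(2j)·e^(−2ax²) dx = (2j−1)!!/(4a)^j · √(π/(2a)), odd powers → 0; here √(π/(2a)) = 0.75034. Differentiate with the product rule, d/dx e^(−ax²) = −2ax·e^(−ax²).
Normalization: ∫|φ|² dx = 0.65677.
⟨p⟩ = 0.0000 and ⟨p²⟩ = 3.7395.
(Δp)² = 3.7395 − (0.0000)² = 3.7395.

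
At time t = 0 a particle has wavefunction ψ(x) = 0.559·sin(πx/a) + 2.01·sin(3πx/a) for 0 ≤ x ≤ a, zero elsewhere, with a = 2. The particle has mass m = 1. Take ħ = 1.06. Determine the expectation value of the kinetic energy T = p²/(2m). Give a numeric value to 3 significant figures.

T = −(ħ²/2m) d²/dx², so ⟨T⟩ = −(ħ²/2m) ∫ ψ*·ψ'' dx / ∫|ψ|² dx; with m = 1.
d²/dx² sin(jπx/a) = −(jπ/a)²·sin(jπx/a); on 0 ≤ x ≤ a, ∫sin²(jπx/a) dx = a/2 and ∫sin(jπx/a)·sin(lπx/a) dx = 0 for j ≠ l, so only diagonal terms survive in ∫|ψ|² and ∫ψ·ψ″; ∫ψ·ψ′ dx = [ψ²/2] between the walls = 0.
State is unnormalized: ∫|ψ|² dx = 4.3526, and ∫ψ*·(−ħ²/2m · ψ'') dx = 50.836, so ⟨T⟩ = 50.836 / 4.3526.
⟨T⟩ = 11.680.

11.7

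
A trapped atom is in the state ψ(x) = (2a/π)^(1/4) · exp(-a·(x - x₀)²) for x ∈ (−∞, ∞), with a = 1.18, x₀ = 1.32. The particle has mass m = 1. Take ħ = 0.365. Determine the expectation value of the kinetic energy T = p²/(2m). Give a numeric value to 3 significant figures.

0.0786

T = −(ħ²/2m) d²/dx², so ⟨T⟩ = −(ħ²/2m) ∫ ψ*·ψ'' dx; with m = 1.
Gaussian moments (u = x − x₀): ∫u^(2j)·e^(−2au²) du = (2j−1)!!/(4a)^j · √(π/(2a)), odd powers integrate to 0; here √(π/(2a)) = 1.1538. Derivatives: d/dx e^(−au²) = −2au·e^(−au²), d²/dx² e^(−au²) = (4a²u² − 2a)·e^(−au²).
⟨T⟩ = 0.078603.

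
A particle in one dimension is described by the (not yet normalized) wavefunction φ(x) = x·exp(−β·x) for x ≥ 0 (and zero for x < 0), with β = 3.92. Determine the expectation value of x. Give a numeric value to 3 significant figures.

⟨x⟩ = ∫ x·|φ|² dx / ∫|φ|² dx (integrals over the domain).
Every integrand reduces to terms xʲ·e^(−2βx) on [0, ∞); use ∫₀^∞ xʲ·e^(−2βx) dx = j!/(2β)^(j+1).
State is unnormalized: ∫|φ|² dx = 0.0041503, and ∫φ*·x·φ dx = 0.0015881, so ⟨x⟩ = 0.0015881 / 0.0041503.
⟨x⟩ = 0.38265.

0.383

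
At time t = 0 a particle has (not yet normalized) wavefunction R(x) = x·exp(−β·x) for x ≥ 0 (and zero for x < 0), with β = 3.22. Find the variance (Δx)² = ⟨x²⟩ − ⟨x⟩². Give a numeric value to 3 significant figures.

0.0723

Compute ⟨x⟩ and ⟨x²⟩ separately, then (Δx)² = ⟨x²⟩ − ⟨x⟩².
Every integrand reduces to terms xʲ·e^(−2βx) on [0, ∞); use ∫₀^∞ xʲ·e^(−2βx) dx = j!/(2β)^(j+1).
Normalization: ∫|R|² dx = 0.0074881.
⟨x⟩ = 0.46584 and ⟨x²⟩ = 0.28934.
(Δx)² = 0.28934 − (0.46584)² = 0.072335.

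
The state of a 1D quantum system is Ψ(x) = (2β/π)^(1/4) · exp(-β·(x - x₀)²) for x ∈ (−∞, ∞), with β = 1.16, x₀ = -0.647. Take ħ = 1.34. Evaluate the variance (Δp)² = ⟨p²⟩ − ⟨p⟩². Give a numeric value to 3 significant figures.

Compute ⟨p⟩ and ⟨p²⟩ separately; (Δp)² = ⟨p²⟩ − ⟨p⟩².
Gaussian moments (u = x − x₀): ∫u^(2j)·e^(−2βu²) du = (2j−1)!!/(4β)^j · √(π/(2β)), odd powers integrate to 0; here √(π/(2β)) = 1.1637. Derivatives: d/dx e^(−βu²) = −2βu·e^(−βu²), d²/dx² e^(−βu²) = (4β²u² − 2β)·e^(−βu²).
⟨p⟩ = 0.0000 and ⟨p²⟩ = 2.0829.
(Δp)² = 2.0829 − (0.0000)² = 2.0829.

2.08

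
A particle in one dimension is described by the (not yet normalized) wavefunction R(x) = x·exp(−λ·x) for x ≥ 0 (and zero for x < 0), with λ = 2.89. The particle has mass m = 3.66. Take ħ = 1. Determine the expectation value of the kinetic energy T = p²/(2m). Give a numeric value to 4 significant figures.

1.141

T = −(ħ²/2m) d²/dx², so ⟨T⟩ = −(ħ²/2m) ∫ R*·R'' dx / ∫|R|² dx; with m = 3.66.
Differentiate x·exp(−λ·x) with the product rule; every integrand then reduces to terms xʲ·e^(−2λx) on [0, ∞), with ∫₀^∞ xʲ·e^(−2λx) dx = j!/(2λ)^(j+1).
State is unnormalized: ∫|R|² dx = 0.010357, and ∫R*·(−ħ²/2m · R'') dx = 0.011818, so ⟨T⟩ = 0.011818 / 0.010357.
⟨T⟩ = 1.1410.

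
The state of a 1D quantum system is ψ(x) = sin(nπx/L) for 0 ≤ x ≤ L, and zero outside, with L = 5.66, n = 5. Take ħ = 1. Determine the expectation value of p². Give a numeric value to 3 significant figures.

7.70

p² ψ = −ħ² d²ψ/dx²; ⟨p²⟩ = −ħ² ∫ ψ*·ψ'' dx / ∫|ψ|² dx.
d/dx sin(nπx/L) = (nπ/L)·cos(nπx/L) and d²/dx² sin(nπx/L) = −(nπ/L)²·sin(nπx/L); on 0 ≤ x ≤ L, ∫sin²(nπx/L) dx = L/2 and ∫sin(nπx/L)·cos(nπx/L) dx = 0.
State is unnormalized: ∫|ψ|² dx = 2.8300, and ∫ψ*·(−ħ² ψ'') dx = 21.797, so ⟨p²⟩ = 21.797 / 2.8300.
⟨p²⟩ = 7.7021.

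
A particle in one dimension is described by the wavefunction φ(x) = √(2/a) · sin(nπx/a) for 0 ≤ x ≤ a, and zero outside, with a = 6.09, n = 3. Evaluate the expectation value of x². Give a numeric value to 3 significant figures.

⟨x²⟩ = ∫ x²·|φ|² dx (integrals over the domain).
With sin²θ = (1 − cos2θ)/2 on 0 ≤ x ≤ a: ∫sin²(nπx/a) dx = a/2, ∫x·sin²(nπx/a) dx = a²/4, ∫x²·sin²(nπx/a) dx = a³·(1/6 − 1/(4n²π²)); higher powers xᵏ the same way, integrating xᵏ·cos(2nπx/a) by parts.
⟨x²⟩ = 12.154.

12.2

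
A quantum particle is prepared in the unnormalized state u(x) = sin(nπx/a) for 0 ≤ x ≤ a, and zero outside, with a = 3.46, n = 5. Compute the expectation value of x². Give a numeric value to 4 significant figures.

⟨x²⟩ = ∫ x²·|u|² dx / ∫|u|² dx (integrals over the domain).
With sin²θ = (1 − cos2θ)/2 on 0 ≤ x ≤ a: ∫sin²(nπx/a) dx = a/2, ∫x·sin²(nπx/a) dx = a²/4, ∫x²·sin²(nπx/a) dx = a³·(1/6 − 1/(4n²π²)); higher powers xᵏ the same way, integrating xᵏ·cos(2nπx/a) by parts.
State is unnormalized: ∫|u|² dx = 1.7300, and ∫u*·x²·u dx = 6.8617, so ⟨x²⟩ = 6.8617 / 1.7300.
⟨x²⟩ = 3.9663.

3.966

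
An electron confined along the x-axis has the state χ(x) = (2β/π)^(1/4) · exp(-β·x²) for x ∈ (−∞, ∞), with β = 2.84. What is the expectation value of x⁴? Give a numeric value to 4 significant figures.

0.02325

⟨x⁴⟩ = ∫ x⁴·|χ|² dx (integrals over the domain).
Gaussian moments: ∫x^(2j)·e^(−2βx²) dx = (2j−1)!!/(4β)^j · √(π/(2β)), odd powers integrate to 0; here √(π/(2β)) = 0.74371.
⟨x⁴⟩ = 0.023247.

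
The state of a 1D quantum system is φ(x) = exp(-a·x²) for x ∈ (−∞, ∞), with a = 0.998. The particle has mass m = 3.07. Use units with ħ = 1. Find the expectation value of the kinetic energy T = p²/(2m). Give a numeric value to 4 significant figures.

T = −(ħ²/2m) d²/dx², so ⟨T⟩ = −(ħ²/2m) ∫ φ*·φ'' dx / ∫|φ|² dx; with m = 3.07.
Gaussian moments: ∫x^(2j)·e^(−2ax²) dx = (2j−1)!!/(4a)^j · √(π/(2a)), odd powers integrate to 0; here √(π/(2a)) = 1.2546. Derivatives: d/dx e^(−ax²) = −2ax·e^(−ax²), d²/dx² e^(−ax²) = (4a²x² − 2a)·e^(−ax²).
State is unnormalized: ∫|φ|² dx = 1.2546, and ∫φ*·(−ħ²/2m · φ'') dx = 0.20392, so ⟨T⟩ = 0.20392 / 1.2546.
⟨T⟩ = 0.16254.

0.1625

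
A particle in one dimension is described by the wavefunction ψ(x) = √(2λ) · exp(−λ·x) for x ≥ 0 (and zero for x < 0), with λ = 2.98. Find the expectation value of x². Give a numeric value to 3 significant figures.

0.0563

⟨x²⟩ = ∫ x²·|ψ|² dx (integrals over the domain).
Every integrand reduces to terms xʲ·e^(−2λx) on [0, ∞); use ∫₀^∞ xʲ·e^(−2λx) dx = j!/(2λ)^(j+1).
⟨x²⟩ = 0.056304.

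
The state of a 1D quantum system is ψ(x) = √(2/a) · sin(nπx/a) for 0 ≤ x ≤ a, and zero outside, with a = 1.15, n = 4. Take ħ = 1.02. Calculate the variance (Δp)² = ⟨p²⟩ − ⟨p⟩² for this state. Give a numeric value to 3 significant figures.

124.

Compute ⟨p⟩ and ⟨p²⟩ separately; (Δp)² = ⟨p²⟩ − ⟨p⟩².
d/dx sin(nπx/a) = (nπ/a)·cos(nπx/a) and d²/dx² sin(nπx/a) = −(nπ/a)²·sin(nπx/a); on 0 ≤ x ≤ a, ∫sin²(nπx/a) dx = a/2 and ∫sin(nπx/a)·cos(nπx/a) dx = 0.
⟨p⟩ = 0.0000 and ⟨p²⟩ = 124.23.
(Δp)² = 124.23 − (0.0000)² = 124.23.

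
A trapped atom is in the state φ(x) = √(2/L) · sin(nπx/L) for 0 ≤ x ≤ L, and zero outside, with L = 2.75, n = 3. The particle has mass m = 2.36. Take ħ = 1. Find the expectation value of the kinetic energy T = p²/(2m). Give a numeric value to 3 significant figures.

2.49

T = −(ħ²/2m) d²/dx², so ⟨T⟩ = −(ħ²/2m) ∫ φ*·φ'' dx; with m = 2.36.
d/dx sin(nπx/L) = (nπ/L)·cos(nπx/L) and d²/dx² sin(nπx/L) = −(nπ/L)²·sin(nπx/L); on 0 ≤ x ≤ L, ∫sin²(nπx/L) dx = L/2 and ∫sin(nπx/L)·cos(nπx/L) dx = 0.
⟨T⟩ = 2.4885.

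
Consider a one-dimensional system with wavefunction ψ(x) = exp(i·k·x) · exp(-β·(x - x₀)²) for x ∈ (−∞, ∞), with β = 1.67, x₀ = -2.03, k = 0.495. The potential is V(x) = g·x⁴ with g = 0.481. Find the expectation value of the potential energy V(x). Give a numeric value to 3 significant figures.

9.98

⟨V⟩ = ∫ V(x)·|ψ|² dx / ∫|ψ|² dx.
Gaussian moments (u = x − x₀): ∫u^(2j)·e^(−2βu²) du = (2j−1)!!/(4β)^j · √(π/(2β)), odd powers integrate to 0; here √(π/(2β)) = 0.96984.
State is unnormalized: ∫|ψ|² dx = 0.96984, and ∫ψ*·V(x)·ψ dx = 9.6800, so ⟨V⟩ = 9.6800 / 0.96984.
⟨V⟩ = 9.9810.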